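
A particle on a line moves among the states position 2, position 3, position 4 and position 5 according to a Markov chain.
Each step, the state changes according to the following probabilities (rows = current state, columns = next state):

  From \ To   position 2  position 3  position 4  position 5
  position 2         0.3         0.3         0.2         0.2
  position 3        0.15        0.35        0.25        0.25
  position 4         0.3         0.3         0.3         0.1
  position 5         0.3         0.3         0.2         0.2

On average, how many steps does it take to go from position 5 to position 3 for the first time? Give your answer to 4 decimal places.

Let t(s) be the expected number of steps to first reach position 3 from state s, with t(position 3) = 0. Conditioning on the first step:
t(position 2) = 1 + 0.3·t(position 2) + 0.2·t(position 4) + 0.2·t(position 5)
t(position 4) = 1 + 0.3·t(position 2) + 0.3·t(position 4) + 0.1·t(position 5)
t(position 5) = 1 + 0.3·t(position 2) + 0.2·t(position 4) + 0.2·t(position 5)
Solving: t(position 2) = 3.3333, t(position 4) = 3.3333, t(position 5) = 3.3333.
Expected steps from position 5 to position 3: 3.3333.

3.3333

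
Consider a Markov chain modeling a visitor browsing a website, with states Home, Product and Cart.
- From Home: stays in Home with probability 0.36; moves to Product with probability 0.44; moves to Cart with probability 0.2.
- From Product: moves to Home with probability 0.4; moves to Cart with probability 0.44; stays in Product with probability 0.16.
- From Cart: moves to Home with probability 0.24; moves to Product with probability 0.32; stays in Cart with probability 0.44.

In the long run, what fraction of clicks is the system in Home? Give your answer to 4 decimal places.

Let the stationary distribution be π with π = πP and π_1 + π_2 + π_3 = 1.
π_1 = 0.36·π_1 + 0.4·π_2 + 0.24·π_3
π_2 = 0.44·π_1 + 0.16·π_2 + 0.32·π_3
Solving with the normalization constraint gives π = (0.3291, 0.3099, 0.3610).
So the stationary probability of Home is 0.3291.

0.3291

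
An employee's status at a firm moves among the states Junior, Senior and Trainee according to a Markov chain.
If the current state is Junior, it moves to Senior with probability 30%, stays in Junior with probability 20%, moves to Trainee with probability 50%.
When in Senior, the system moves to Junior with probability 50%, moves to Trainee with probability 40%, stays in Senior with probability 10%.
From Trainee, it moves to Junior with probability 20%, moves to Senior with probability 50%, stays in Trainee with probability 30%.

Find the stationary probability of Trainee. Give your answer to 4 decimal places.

0.3904

Let the stationary distribution be π with π = πP and π_1 + π_2 + π_3 = 1.
π_1 = 0.2·π_1 + 0.5·π_2 + 0.2·π_3
π_2 = 0.3·π_1 + 0.1·π_2 + 0.5·π_3
Solving with the normalization constraint gives π = (0.2945, 0.3151, 0.3904).
So the stationary probability of Trainee is 0.3904.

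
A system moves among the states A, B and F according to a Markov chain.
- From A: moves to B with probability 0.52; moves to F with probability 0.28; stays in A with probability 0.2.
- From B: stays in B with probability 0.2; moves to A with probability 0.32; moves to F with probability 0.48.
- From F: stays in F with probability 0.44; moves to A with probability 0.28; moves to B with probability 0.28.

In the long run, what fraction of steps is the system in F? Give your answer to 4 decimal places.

Let the stationary distribution be π with π = πP and π_1 + π_2 + π_3 = 1.
π_1 = 0.2·π_1 + 0.32·π_2 + 0.28·π_3
π_2 = 0.52·π_1 + 0.2·π_2 + 0.28·π_3
Solving with the normalization constraint gives π = (0.2711, 0.3195, 0.4094).
So the stationary probability of F is 0.4094.

0.4094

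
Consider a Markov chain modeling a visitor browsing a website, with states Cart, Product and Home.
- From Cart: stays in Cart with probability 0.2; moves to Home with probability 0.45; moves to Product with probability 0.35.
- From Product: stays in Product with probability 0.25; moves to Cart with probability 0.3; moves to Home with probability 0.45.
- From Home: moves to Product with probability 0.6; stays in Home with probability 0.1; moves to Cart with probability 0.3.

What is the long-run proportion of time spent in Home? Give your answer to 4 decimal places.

Let the stationary distribution be π with π = πP and π_1 + π_2 + π_3 = 1.
π_1 = 0.2·π_1 + 0.3·π_2 + 0.3·π_3
π_2 = 0.35·π_1 + 0.25·π_2 + 0.6·π_3
Solving with the normalization constraint gives π = (0.2727, 0.3939, 0.3333).
So the stationary probability of Home is 0.3333.

0.3333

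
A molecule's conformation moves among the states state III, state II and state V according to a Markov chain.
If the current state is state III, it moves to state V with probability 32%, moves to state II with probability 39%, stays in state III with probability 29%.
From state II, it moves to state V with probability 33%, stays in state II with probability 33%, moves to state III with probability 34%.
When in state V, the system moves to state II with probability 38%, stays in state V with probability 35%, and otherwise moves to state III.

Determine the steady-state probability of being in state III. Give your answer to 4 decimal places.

0.3016

Let the stationary distribution be π with π = πP and π_1 + π_2 + π_3 = 1.
π_1 = 0.29·π_1 + 0.34·π_2 + 0.27·π_3
π_2 = 0.39·π_1 + 0.33·π_2 + 0.38·π_3
Solving with the normalization constraint gives π = (0.3016, 0.3648, 0.3337).
So the stationary probability of state III is 0.3016.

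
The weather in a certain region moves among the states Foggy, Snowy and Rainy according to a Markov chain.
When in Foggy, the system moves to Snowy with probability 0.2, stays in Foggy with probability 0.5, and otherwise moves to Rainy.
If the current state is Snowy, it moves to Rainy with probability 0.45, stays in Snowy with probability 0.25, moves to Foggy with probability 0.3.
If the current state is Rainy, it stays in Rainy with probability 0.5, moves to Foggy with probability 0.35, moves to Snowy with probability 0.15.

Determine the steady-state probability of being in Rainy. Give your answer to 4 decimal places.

0.4104

Let the stationary distribution be π with π = πP and π_1 + π_2 + π_3 = 1.
π_1 = 0.5·π_1 + 0.3·π_2 + 0.35·π_3
π_2 = 0.2·π_1 + 0.25·π_2 + 0.15·π_3
Solving with the normalization constraint gives π = (0.4007, 0.1889, 0.4104).
So the stationary probability of Rainy is 0.4104.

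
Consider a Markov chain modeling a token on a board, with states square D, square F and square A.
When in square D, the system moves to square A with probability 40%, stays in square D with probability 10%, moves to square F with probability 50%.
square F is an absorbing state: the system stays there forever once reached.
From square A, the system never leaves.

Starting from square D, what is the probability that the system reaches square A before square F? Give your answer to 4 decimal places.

Let h(s) be the probability of absorption at square A starting from transient state s. Then h(square A) = 1 and h(square F) = 0. By first-step analysis:
h(square D) = 0.1·h(square D) + 0.5·0 + 0.4·1
Solving: h(square D) = 0.4444.
Starting from square D, the probability is 0.4444.

0.4444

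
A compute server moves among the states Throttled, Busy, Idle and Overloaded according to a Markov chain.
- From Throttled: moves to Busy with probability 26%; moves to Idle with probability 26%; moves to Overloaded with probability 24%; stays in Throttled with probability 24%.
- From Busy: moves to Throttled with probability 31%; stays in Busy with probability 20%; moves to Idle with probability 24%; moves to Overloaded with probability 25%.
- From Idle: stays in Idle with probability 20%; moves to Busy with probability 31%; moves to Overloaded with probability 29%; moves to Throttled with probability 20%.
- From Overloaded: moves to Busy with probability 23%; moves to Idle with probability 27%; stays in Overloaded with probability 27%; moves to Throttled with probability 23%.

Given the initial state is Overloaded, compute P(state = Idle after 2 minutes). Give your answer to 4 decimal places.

Propagate the distribution vector 2 minutes from Overloaded.
After 0 minutes: (0.0000, 0.0000, 0.0000, 1.0000)
After 1 minute: (0.2300, 0.2300, 0.2700, 0.2700)
After 2 minutes: (0.2426, 0.2516, 0.2419, 0.2639)
P(in Idle after 2 minutes) = 0.2419

0.2419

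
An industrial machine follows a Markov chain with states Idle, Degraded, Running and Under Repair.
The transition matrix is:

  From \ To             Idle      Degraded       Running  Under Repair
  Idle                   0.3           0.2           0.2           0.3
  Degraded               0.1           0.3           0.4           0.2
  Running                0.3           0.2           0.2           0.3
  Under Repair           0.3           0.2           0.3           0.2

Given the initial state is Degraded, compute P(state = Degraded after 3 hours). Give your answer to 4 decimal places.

Propagate the distribution vector 3 hours from Degraded.
After 0 hours: (0.0000, 1.0000, 0.0000, 0.0000)
After 1 hour: (0.1000, 0.3000, 0.4000, 0.2000)
After 2 hours: (0.2400, 0.2300, 0.2800, 0.2500)
After 3 hours: (0.2540, 0.2230, 0.2710, 0.2520)
P(in Degraded after 3 hours) = 0.2230

0.2230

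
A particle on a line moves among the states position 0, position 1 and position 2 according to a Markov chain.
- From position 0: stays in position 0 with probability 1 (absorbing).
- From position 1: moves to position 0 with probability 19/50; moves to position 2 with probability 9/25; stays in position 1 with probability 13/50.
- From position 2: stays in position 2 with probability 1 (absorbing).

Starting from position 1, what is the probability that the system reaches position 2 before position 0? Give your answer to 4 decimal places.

0.4865

Let h(s) be the probability of absorption at position 2 starting from transient state s. Then h(position 2) = 1 and h(position 0) = 0. By first-step analysis:
h(position 1) = 0.38·0 + 0.26·h(position 1) + 0.36·1
Solving: h(position 1) = 0.4865.
Starting from position 1, the probability is 0.4865.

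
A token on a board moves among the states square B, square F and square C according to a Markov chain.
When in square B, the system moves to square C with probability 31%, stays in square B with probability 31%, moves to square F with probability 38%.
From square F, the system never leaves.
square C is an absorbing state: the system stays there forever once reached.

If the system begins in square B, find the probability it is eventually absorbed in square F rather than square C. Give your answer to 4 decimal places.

Let h(s) be the probability of absorption at square F starting from transient state s. Then h(square F) = 1 and h(square C) = 0. By first-step analysis:
h(square B) = 0.31·h(square B) + 0.38·1 + 0.31·0
Solving: h(square B) = 0.5507.
Starting from square B, the probability is 0.5507.

0.5507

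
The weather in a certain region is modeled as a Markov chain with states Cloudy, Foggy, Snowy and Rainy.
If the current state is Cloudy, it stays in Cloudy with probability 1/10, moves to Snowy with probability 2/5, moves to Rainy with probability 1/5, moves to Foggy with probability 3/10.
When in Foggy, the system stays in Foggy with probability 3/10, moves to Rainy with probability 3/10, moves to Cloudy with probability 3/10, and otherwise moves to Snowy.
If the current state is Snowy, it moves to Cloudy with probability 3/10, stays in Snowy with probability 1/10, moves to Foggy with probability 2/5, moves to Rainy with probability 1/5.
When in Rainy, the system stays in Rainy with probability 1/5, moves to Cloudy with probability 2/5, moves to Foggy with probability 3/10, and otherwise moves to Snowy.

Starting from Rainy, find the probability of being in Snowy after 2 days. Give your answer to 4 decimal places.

Propagate the distribution vector 2 days from Rainy.
After 0 days: (0.0000, 0.0000, 0.0000, 1.0000)
After 1 day: (0.4000, 0.3000, 0.1000, 0.2000)
After 2 days: (0.2400, 0.3100, 0.2200, 0.2300)
P(in Snowy after 2 days) = 0.2200

0.2200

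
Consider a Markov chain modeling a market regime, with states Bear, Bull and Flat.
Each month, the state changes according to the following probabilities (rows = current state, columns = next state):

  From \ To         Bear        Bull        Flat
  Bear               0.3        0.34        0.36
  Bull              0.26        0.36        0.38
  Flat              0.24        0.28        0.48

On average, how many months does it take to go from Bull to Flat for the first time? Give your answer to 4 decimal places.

Let t(s) be the expected number of months to first reach Flat from state s, with t(Flat) = 0. Conditioning on the first month:
t(Bear) = 1 + 0.3·t(Bear) + 0.34·t(Bull)
t(Bull) = 1 + 0.26·t(Bear) + 0.36·t(Bull)
Solving: t(Bear) = 2.7253, t(Bull) = 2.6696.
Expected months from Bull to Flat: 2.6696.

2.6696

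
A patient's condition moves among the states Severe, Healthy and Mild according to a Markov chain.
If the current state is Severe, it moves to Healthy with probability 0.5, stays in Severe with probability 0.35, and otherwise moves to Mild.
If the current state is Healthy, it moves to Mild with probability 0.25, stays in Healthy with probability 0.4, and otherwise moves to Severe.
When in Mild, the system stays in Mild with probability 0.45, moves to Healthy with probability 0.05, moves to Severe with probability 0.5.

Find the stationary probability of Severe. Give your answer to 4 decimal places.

Let the stationary distribution be π with π = πP and π_1 + π_2 + π_3 = 1.
π_1 = 0.35·π_1 + 0.35·π_2 + 0.5·π_3
π_2 = 0.5·π_1 + 0.4·π_2 + 0.05·π_3
Solving with the normalization constraint gives π = (0.3896, 0.3466, 0.2638).
So the stationary probability of Severe is 0.3896.

0.3896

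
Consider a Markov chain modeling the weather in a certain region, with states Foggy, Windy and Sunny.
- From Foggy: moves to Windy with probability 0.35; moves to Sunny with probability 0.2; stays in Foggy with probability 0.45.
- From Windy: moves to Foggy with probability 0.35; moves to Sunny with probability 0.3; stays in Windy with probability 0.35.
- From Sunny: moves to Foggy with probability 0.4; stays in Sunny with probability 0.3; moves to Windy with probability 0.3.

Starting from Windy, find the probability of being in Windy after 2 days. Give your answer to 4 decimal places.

Sum over the intermediate state after 1 day:
P = P(Windy→Foggy)·P(Foggy→Windy) + P(Windy→Windy)·P(Windy→Windy) + P(Windy→Sunny)·P(Sunny→Windy)
  = 0.35×0.35 + 0.35×0.35 + 0.3×0.3
  = 0.1225 + 0.1225 + 0.0900 = 0.3350

0.3350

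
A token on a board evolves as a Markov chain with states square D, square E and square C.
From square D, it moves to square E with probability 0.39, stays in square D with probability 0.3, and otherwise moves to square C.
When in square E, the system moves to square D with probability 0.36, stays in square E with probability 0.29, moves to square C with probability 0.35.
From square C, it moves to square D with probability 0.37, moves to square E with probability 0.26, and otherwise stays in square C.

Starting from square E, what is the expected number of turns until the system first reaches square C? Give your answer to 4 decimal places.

Let t(s) be the expected number of turns to first reach square C from state s, with t(square C) = 0. Conditioning on the first turn:
t(square D) = 1 + 0.3·t(square D) + 0.39·t(square E)
t(square E) = 1 + 0.36·t(square D) + 0.29·t(square E)
Solving: t(square D) = 3.0847, t(square E) = 2.9725.
Expected turns from square E to square C: 2.9725.

2.9725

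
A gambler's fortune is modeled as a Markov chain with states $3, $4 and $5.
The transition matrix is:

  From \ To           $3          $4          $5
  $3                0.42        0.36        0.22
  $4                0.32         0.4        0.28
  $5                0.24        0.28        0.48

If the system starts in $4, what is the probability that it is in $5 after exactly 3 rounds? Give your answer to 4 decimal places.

0.3236

Propagate the distribution vector 3 rounds from $4.
After 0 rounds: (0.0000, 1.0000, 0.0000)
After 1 round: (0.3200, 0.4000, 0.2800)
After 2 rounds: (0.3296, 0.3536, 0.3168)
After 3 rounds: (0.3276, 0.3488, 0.3236)
P(in $5 after 3 rounds) = 0.3236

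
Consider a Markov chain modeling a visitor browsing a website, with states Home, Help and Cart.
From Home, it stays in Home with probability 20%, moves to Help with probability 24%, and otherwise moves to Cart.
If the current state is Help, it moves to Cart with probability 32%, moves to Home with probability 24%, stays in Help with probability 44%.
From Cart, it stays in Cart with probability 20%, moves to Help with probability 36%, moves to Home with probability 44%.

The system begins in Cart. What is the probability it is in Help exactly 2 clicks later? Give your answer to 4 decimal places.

0.3360

Sum over the intermediate state after 1 click:
P = P(Cart→Home)·P(Home→Help) + P(Cart→Help)·P(Help→Help) + P(Cart→Cart)·P(Cart→Help)
  = 0.44×0.24 + 0.36×0.44 + 0.2×0.36
  = 0.1056 + 0.1584 + 0.0720 = 0.3360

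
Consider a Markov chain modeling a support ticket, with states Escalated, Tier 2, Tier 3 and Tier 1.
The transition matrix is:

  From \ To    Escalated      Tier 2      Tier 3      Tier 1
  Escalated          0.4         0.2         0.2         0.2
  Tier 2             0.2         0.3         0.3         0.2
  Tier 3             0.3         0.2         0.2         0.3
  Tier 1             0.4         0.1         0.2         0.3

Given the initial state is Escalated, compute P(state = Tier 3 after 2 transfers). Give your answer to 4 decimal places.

0.2200

Propagate the distribution vector 2 transfers from Escalated.
After 0 transfers: (1.0000, 0.0000, 0.0000, 0.0000)
After 1 transfer: (0.4000, 0.2000, 0.2000, 0.2000)
After 2 transfers: (0.3400, 0.2000, 0.2200, 0.2400)
P(in Tier 3 after 2 transfers) = 0.2200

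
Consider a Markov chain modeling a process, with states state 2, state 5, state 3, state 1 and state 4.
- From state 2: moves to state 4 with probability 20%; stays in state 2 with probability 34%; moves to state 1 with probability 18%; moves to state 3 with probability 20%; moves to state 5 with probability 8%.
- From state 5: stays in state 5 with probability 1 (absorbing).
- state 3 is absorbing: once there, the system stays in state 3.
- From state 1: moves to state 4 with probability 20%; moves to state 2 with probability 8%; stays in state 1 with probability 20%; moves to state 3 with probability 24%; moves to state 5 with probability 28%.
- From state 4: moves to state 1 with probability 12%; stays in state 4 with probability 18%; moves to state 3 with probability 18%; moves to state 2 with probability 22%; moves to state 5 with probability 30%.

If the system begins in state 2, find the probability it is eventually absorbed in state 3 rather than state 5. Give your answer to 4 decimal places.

Let h(s) be the probability of absorption at state 3 starting from transient state s. Then h(state 3) = 1 and h(state 5) = 0. By first-step analysis:
h(state 2) = 0.34·h(state 2) + 0.08·0 + 0.2·1 + 0.18·h(state 1) + 0.2·h(state 4)
h(state 1) = 0.08·h(state 2) + 0.28·0 + 0.24·1 + 0.2·h(state 1) + 0.2·h(state 4)
h(state 4) = 0.22·h(state 2) + 0.3·0 + 0.18·1 + 0.12·h(state 1) + 0.18·h(state 4)
Solving: h(state 2) = 0.5631, h(state 1) = 0.4660, h(state 4) = 0.4388.
Starting from state 2, the probability is 0.5631.

0.5631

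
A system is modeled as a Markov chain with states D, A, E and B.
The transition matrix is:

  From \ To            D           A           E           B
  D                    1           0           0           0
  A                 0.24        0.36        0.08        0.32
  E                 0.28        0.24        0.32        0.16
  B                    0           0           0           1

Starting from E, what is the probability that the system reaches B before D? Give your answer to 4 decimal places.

0.4308

Let h(s) be the probability of absorption at B starting from transient state s. Then h(B) = 1 and h(D) = 0. By first-step analysis:
h(A) = 0.24·0 + 0.36·h(A) + 0.08·h(E) + 0.32·1
h(E) = 0.28·0 + 0.24·h(A) + 0.32·h(E) + 0.16·1
Solving: h(A) = 0.5538, h(E) = 0.4308.
Starting from E, the probability is 0.4308.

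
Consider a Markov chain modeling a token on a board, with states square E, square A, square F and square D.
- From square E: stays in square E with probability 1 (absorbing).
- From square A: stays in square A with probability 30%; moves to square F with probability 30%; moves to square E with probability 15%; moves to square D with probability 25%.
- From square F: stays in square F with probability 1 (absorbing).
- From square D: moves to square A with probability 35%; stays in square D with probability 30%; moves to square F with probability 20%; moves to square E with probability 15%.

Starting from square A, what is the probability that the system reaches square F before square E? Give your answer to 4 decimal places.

Let h(s) be the probability of absorption at square F starting from transient state s. Then h(square F) = 1 and h(square E) = 0. By first-step analysis:
h(square A) = 0.15·0 + 0.3·h(square A) + 0.3·1 + 0.25·h(square D)
h(square D) = 0.15·0 + 0.35·h(square A) + 0.2·1 + 0.3·h(square D)
Solving: h(square A) = 0.6460, h(square D) = 0.6087.
Starting from square A, the probability is 0.6460.

0.6460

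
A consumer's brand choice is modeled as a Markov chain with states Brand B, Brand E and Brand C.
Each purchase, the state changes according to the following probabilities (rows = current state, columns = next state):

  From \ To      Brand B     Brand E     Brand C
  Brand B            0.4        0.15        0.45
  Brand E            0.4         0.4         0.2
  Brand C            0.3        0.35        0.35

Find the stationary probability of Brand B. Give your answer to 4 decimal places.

0.3657

Let the stationary distribution be π with π = πP and π_1 + π_2 + π_3 = 1.
π_1 = 0.4·π_1 + 0.4·π_2 + 0.3·π_3
π_2 = 0.15·π_1 + 0.4·π_2 + 0.35·π_3
Solving with the normalization constraint gives π = (0.3657, 0.2914, 0.3429).
So the stationary probability of Brand B is 0.3657.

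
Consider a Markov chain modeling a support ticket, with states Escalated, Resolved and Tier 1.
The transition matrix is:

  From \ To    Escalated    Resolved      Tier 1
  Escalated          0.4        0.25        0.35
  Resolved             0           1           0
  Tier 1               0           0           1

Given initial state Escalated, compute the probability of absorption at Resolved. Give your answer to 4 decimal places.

0.4167

Let h(s) be the probability of absorption at Resolved starting from transient state s. Then h(Resolved) = 1 and h(Tier 1) = 0. By first-step analysis:
h(Escalated) = 0.4·h(Escalated) + 0.25·1 + 0.35·0
Solving: h(Escalated) = 0.4167.
Starting from Escalated, the probability is 0.4167.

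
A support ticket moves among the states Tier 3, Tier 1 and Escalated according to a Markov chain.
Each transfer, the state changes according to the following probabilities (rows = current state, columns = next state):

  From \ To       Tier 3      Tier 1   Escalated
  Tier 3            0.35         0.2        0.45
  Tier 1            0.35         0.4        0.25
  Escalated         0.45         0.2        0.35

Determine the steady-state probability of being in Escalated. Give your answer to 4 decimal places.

Let the stationary distribution be π with π = πP and π_1 + π_2 + π_3 = 1.
π_1 = 0.35·π_1 + 0.35·π_2 + 0.45·π_3
π_2 = 0.2·π_1 + 0.4·π_2 + 0.2·π_3
Solving with the normalization constraint gives π = (0.3864, 0.2500, 0.3636).
So the stationary probability of Escalated is 0.3636.

0.3636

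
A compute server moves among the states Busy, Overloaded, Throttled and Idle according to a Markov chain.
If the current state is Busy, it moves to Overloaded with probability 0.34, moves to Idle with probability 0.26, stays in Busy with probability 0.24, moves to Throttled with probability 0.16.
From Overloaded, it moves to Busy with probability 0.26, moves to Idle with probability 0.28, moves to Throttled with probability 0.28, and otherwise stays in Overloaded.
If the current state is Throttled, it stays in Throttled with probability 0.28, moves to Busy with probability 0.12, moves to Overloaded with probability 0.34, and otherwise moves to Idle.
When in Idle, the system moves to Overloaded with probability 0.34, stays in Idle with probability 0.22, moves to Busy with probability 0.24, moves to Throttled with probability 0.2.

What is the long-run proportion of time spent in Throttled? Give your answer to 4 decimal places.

0.2334

Let the stationary distribution be π with π = πP and π_1 + π_2 + π_3 + π_4 = 1.
π_1 = 0.24·π_1 + 0.26·π_2 + 0.12·π_3 + 0.24·π_4
π_2 = 0.34·π_1 + 0.18·π_2 + 0.34·π_3 + 0.34·π_4
π_3 = 0.16·π_1 + 0.28·π_2 + 0.28·π_3 + 0.2·π_4
Solving with the normalization constraint gives π = (0.2179, 0.2931, 0.2334, 0.2556).
So the stationary probability of Throttled is 0.2334.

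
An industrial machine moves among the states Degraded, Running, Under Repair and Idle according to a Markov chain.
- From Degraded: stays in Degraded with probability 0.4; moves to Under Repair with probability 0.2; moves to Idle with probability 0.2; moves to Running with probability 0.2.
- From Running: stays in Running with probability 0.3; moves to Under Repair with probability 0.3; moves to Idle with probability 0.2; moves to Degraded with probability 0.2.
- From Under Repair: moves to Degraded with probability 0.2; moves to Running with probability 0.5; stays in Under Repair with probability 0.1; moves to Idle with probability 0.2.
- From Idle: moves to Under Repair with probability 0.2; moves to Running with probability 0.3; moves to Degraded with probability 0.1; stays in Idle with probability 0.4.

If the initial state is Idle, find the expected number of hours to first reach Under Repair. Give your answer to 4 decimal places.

Let t(s) be the expected number of hours to first reach Under Repair from state s, with t(Under Repair) = 0. Conditioning on the first hour:
t(Degraded) = 1 + 0.4·t(Degraded) + 0.2·t(Running) + 0.2·t(Idle)
t(Running) = 1 + 0.2·t(Degraded) + 0.3·t(Running) + 0.2·t(Idle)
t(Idle) = 1 + 0.1·t(Degraded) + 0.3·t(Running) + 0.4·t(Idle)
Solving: t(Degraded) = 4.4444, t(Running) = 3.9506, t(Idle) = 4.3827.
Expected hours from Idle to Under Repair: 4.3827.

4.3827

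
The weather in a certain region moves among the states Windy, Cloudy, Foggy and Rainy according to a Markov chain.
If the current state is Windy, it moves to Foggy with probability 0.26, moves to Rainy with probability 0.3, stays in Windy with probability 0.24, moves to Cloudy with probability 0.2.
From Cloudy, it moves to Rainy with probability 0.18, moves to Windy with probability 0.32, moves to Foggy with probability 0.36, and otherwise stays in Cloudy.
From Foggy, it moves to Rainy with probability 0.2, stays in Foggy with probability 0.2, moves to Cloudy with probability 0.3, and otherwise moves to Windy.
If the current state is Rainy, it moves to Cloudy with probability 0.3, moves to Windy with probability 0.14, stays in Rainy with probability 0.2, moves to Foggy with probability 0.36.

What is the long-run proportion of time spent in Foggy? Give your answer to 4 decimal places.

Let the stationary distribution be π with π = πP and π_1 + π_2 + π_3 + π_4 = 1.
π_1 = 0.24·π_1 + 0.32·π_2 + 0.3·π_3 + 0.14·π_4
π_2 = 0.2·π_1 + 0.14·π_2 + 0.3·π_3 + 0.3·π_4
π_3 = 0.26·π_1 + 0.36·π_2 + 0.2·π_3 + 0.36·π_4
Solving with the normalization constraint gives π = (0.2542, 0.2367, 0.2884, 0.2207).
So the stationary probability of Foggy is 0.2884.

0.2884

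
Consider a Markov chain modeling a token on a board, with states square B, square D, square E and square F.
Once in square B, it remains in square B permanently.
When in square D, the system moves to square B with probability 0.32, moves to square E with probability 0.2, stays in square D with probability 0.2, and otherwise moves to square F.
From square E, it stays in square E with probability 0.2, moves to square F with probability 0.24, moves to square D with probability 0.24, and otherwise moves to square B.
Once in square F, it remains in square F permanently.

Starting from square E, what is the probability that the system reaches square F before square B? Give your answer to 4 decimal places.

Let h(s) be the probability of absorption at square F starting from transient state s. Then h(square F) = 1 and h(square B) = 0. By first-step analysis:
h(square D) = 0.32·0 + 0.2·h(square D) + 0.2·h(square E) + 0.28·1
h(square E) = 0.32·0 + 0.24·h(square D) + 0.2·h(square E) + 0.24·1
Solving: h(square D) = 0.4595, h(square E) = 0.4378.
Starting from square E, the probability is 0.4378.

0.4378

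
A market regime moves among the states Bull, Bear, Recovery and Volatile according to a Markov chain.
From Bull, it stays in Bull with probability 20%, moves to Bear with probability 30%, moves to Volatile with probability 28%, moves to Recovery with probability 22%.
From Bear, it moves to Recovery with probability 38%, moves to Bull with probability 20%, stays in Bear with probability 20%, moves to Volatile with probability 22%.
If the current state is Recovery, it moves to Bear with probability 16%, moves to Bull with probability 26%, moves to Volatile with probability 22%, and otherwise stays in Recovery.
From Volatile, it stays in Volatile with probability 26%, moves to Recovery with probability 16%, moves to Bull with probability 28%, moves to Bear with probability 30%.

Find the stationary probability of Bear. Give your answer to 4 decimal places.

Let the stationary distribution be π with π = πP and π_1 + π_2 + π_3 + π_4 = 1.
π_1 = 0.2·π_1 + 0.2·π_2 + 0.26·π_3 + 0.28·π_4
π_2 = 0.3·π_1 + 0.2·π_2 + 0.16·π_3 + 0.3·π_4
π_3 = 0.22·π_1 + 0.38·π_2 + 0.36·π_3 + 0.16·π_4
Solving with the normalization constraint gives π = (0.2365, 0.2367, 0.2828, 0.2439).
So the stationary probability of Bear is 0.2367.

0.2367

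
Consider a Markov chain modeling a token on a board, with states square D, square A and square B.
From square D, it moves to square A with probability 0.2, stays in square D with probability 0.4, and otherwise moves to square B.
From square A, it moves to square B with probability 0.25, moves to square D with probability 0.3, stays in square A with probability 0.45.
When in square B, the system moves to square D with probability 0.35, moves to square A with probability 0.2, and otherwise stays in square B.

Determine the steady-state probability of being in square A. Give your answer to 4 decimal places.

Let the stationary distribution be π with π = πP and π_1 + π_2 + π_3 = 1.
π_1 = 0.4·π_1 + 0.3·π_2 + 0.35·π_3
π_2 = 0.2·π_1 + 0.45·π_2 + 0.2·π_3
Solving with the normalization constraint gives π = (0.3544, 0.2667, 0.3789).
So the stationary probability of square A is 0.2667.

0.2667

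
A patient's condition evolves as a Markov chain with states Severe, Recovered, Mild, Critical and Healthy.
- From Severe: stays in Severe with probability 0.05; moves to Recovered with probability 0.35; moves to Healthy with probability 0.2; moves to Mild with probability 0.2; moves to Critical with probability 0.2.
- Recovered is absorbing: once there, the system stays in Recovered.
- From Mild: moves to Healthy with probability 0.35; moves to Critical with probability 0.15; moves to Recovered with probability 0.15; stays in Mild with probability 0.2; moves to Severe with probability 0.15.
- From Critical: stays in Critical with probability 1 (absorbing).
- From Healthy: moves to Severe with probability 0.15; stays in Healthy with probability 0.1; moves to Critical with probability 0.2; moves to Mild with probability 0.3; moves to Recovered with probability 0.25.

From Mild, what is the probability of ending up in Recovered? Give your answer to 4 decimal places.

0.5450

Let h(s) be the probability of absorption at Recovered starting from transient state s. Then h(Recovered) = 1 and h(Critical) = 0. By first-step analysis:
h(Severe) = 0.05·h(Severe) + 0.35·1 + 0.2·h(Mild) + 0.2·0 + 0.2·h(Healthy)
h(Mild) = 0.15·h(Severe) + 0.15·1 + 0.2·h(Mild) + 0.15·0 + 0.35·h(Healthy)
h(Healthy) = 0.15·h(Severe) + 0.25·1 + 0.3·h(Mild) + 0.2·0 + 0.1·h(Healthy)
Solving: h(Severe) = 0.6010, h(Mild) = 0.5450, h(Healthy) = 0.5596.
Starting from Mild, the probability is 0.5450.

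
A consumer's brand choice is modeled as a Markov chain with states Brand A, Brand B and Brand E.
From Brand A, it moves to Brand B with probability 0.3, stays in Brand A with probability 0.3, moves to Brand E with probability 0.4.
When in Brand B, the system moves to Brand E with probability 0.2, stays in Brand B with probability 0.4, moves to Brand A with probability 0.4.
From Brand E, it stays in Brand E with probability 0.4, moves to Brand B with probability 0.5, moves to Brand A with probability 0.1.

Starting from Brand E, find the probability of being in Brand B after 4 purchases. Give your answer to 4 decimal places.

0.4031

Propagate the distribution vector 4 purchases from Brand E.
After 0 purchases: (0.0000, 0.0000, 1.0000)
After 1 purchase: (0.1000, 0.5000, 0.4000)
After 2 purchases: (0.2700, 0.4300, 0.3000)
After 3 purchases: (0.2830, 0.4030, 0.3140)
After 4 purchases: (0.2775, 0.4031, 0.3194)
P(in Brand B after 4 purchases) = 0.4031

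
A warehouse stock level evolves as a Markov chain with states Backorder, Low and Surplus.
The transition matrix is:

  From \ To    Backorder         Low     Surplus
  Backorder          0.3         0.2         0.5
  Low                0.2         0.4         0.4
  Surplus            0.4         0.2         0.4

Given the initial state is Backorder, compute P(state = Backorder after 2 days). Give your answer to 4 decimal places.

Sum over the intermediate state after 1 day:
P = P(Backorder→Backorder)·P(Backorder→Backorder) + P(Backorder→Low)·P(Low→Backorder) + P(Backorder→Surplus)·P(Surplus→Backorder)
  = 0.3×0.3 + 0.2×0.2 + 0.5×0.4
  = 0.0900 + 0.0400 + 0.2000 = 0.3300

0.3300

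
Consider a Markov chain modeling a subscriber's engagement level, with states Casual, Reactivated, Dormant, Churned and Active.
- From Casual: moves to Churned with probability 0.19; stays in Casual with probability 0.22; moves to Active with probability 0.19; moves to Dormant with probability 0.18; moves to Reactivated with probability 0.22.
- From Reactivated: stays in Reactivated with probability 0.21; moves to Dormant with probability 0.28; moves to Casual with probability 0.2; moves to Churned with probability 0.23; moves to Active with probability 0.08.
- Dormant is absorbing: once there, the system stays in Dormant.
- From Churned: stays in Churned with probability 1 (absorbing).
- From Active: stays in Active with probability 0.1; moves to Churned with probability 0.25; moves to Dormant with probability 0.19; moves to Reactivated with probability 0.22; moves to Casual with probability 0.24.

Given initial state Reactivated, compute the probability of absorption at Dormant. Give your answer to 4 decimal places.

0.5274

Let h(s) be the probability of absorption at Dormant starting from transient state s. Then h(Dormant) = 1 and h(Churned) = 0. By first-step analysis:
h(Casual) = 0.22·h(Casual) + 0.22·h(Reactivated) + 0.18·1 + 0.19·0 + 0.19·h(Active)
h(Reactivated) = 0.2·h(Casual) + 0.21·h(Reactivated) + 0.28·1 + 0.23·0 + 0.08·h(Active)
h(Active) = 0.24·h(Casual) + 0.22·h(Reactivated) + 0.19·1 + 0.25·0 + 0.1·h(Active)
Solving: h(Casual) = 0.4945, h(Reactivated) = 0.5274, h(Active) = 0.4719.
Starting from Reactivated, the probability is 0.5274.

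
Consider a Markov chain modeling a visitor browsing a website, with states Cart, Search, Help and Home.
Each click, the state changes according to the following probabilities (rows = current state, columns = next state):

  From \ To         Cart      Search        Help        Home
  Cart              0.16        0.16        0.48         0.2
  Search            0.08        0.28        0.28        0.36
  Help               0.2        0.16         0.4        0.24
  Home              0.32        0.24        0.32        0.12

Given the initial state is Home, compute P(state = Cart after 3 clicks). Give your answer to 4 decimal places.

0.1983

Propagate the distribution vector 3 clicks from Home.
After 0 clicks: (0.0000, 0.0000, 0.0000, 1.0000)
After 1 click: (0.3200, 0.2400, 0.3200, 0.1200)
After 2 clicks: (0.1728, 0.1984, 0.3872, 0.2416)
After 3 clicks: (0.1983, 0.2031, 0.3707, 0.2279)
P(in Cart after 3 clicks) = 0.1983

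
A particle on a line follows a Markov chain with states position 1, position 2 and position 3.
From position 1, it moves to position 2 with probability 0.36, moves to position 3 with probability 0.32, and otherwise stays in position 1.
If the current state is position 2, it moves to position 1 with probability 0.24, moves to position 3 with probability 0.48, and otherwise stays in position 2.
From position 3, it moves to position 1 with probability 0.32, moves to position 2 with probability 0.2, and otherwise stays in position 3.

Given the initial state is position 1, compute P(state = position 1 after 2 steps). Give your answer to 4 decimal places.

Sum over the intermediate state after 1 step:
P = P(position 1→position 1)·P(position 1→position 1) + P(position 1→position 2)·P(position 2→position 1) + P(position 1→position 3)·P(position 3→position 1)
  = 0.32×0.32 + 0.36×0.24 + 0.32×0.32
  = 0.1024 + 0.0864 + 0.1024 = 0.2912

0.2912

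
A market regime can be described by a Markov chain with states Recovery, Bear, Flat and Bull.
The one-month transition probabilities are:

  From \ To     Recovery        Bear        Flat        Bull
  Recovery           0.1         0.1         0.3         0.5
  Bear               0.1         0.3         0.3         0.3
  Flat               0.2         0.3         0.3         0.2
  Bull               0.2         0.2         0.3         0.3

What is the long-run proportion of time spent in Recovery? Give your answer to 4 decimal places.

0.1602

Let the stationary distribution be π with π = πP and π_1 + π_2 + π_3 + π_4 = 1.
π_1 = 0.1·π_1 + 0.1·π_2 + 0.2·π_3 + 0.2·π_4
π_2 = 0.1·π_1 + 0.3·π_2 + 0.3·π_3 + 0.2·π_4
π_3 = 0.3·π_1 + 0.3·π_2 + 0.3·π_3 + 0.3·π_4
Solving with the normalization constraint gives π = (0.1602, 0.2378, 0.3000, 0.3020).
So the stationary probability of Recovery is 0.1602.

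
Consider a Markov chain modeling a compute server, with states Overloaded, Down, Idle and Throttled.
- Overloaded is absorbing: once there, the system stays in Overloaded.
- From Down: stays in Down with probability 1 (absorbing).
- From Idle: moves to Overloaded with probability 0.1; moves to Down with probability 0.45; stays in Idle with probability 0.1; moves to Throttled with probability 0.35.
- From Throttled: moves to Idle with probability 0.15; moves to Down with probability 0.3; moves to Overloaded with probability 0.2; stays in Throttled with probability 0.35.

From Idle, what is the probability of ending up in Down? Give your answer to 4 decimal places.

Let h(s) be the probability of absorption at Down starting from transient state s. Then h(Down) = 1 and h(Overloaded) = 0. By first-step analysis:
h(Idle) = 0.1·0 + 0.45·1 + 0.1·h(Idle) + 0.35·h(Throttled)
h(Throttled) = 0.2·0 + 0.3·1 + 0.15·h(Idle) + 0.35·h(Throttled)
Solving: h(Idle) = 0.7465, h(Throttled) = 0.6338.
Starting from Idle, the probability is 0.7465.

0.7465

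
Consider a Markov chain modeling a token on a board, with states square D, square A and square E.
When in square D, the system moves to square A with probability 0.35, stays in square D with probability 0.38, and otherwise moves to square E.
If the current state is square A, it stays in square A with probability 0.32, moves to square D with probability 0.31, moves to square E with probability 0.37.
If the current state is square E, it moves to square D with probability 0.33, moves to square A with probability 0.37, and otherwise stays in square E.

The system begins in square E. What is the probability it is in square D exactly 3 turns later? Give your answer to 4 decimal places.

0.3401

Propagate the distribution vector 3 turns from square E.
After 0 turns: (0.0000, 0.0000, 1.0000)
After 1 turn: (0.3300, 0.3700, 0.3000)
After 2 turns: (0.3391, 0.3449, 0.3160)
After 3 turns: (0.3401, 0.3460, 0.3140)
P(in square D after 3 turns) = 0.3401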